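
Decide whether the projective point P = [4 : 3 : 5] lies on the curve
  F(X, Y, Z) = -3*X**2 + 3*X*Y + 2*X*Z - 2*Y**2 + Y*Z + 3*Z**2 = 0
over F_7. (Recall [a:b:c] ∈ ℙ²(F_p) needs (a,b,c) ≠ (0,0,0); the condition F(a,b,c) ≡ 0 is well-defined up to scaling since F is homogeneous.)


F(4,3,5) ≡ 2 (mod 7); P is NOT on the curve.

Evaluate F(4, 3, 5) term-by-term (mod 7).
  -3*X**2 ↦ -3·16·1·1 = -48
  3*X*Y ↦ 3·4·3·1 = 36
  2*X*Z ↦ 2·4·1·5 = 40
  -2*Y**2 ↦ -2·1·9·1 = -18
  Y*Z ↦ 1·1·3·5 = 15
  3*Z**2 ↦ 3·1·1·25 = 75
Sum: F(4, 3, 5) = (-48) + (36) + (40) + (-18) + (15) + (75) = 100.
Reducing mod 7: 100 ≡ 2 (mod 7).
Since F(a, b, c) ≡ 2 ≠ 0 (mod 7), P does NOT lie on the curve.


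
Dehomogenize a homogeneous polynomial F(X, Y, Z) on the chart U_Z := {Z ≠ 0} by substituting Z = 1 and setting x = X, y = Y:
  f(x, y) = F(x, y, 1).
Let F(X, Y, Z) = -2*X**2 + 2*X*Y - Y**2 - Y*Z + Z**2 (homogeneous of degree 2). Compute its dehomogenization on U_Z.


f(x, y) = -2*x**2 + 2*x*y - y**2 - y + 1

On U_Z we set Z = 1. Each monomial c·X^i·Y^j·Z^k in F becomes c·x^i·y^j·1^k = c·x^i·y^j.
Substituting Z = 1: F(X, Y, 1) = -2*x**2 + 2*x*y - y**2 - y + 1.
Note: deg(f) ≤ deg(F) = 2; strict inequality happens when F is divisible by Z (lost terms).


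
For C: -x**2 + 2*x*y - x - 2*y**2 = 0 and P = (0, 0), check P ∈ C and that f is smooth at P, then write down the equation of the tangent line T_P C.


Tangent line at P: -x = 0.

Step 1: f(0, 0) = 0, so P lies on C.
Step 2: partial derivatives
  f_x(x, y) = -2*x + 2*y - 1, f_y(x, y) = 2*x - 4*y.
  f_x(P) = -1, f_y(P) = 0 (gradient nonzero, so P is smooth).
Step 3: tangent line at P: -1·(x − 0) + 0·(y − 0) = 0.
Expanding: -x = 0.


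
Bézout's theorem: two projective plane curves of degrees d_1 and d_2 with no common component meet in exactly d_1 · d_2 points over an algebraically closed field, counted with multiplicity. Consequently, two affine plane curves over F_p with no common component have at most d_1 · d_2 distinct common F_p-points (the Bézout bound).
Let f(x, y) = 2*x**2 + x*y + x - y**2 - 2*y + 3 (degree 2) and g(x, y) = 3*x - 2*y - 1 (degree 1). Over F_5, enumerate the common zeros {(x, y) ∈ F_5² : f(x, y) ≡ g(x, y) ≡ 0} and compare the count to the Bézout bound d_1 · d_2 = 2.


Common zeros: {(0, 2)}; count = 1; Bézout bound = 2.

deg(f) = 2, deg(g) = 1, so Bézout bound = 2.
Scan x ∈ F_5. For each x, list the y ∈ F_5 with f(x, y) ≡ 0 and those with g(x, y) ≡ 0 (mod 5); the common zeros in that column are the intersection.
  x = 0: f ≡ 0 at y ∈ {1, 2}; g ≡ 0 at y ∈ {2}; common: {2}.
  x = 1: f ≡ 0 at y ∈ {2}; g ≡ 0 at y ∈ {1}; common: ∅.
  x = 2: f ≡ 0 at y ∈ ∅; g ≡ 0 at y ∈ {0}; common: ∅.
  x = 3: f ≡ 0 at y ∈ ∅; g ≡ 0 at y ∈ {4}; common: ∅.
  x = 4: f ≡ 0 at y ∈ {1}; g ≡ 0 at y ∈ {3}; common: ∅.
Collecting: common zeros = {(0, 2)}, so the count is 1.
Comparison with the Bézout bound: 1 ≤ 2 = deg(f)·deg(g), as expected for curves with no common component (the affine F_5-count falls short of the bound because intersections may lie at infinity, over extension fields, or carry multiplicity).


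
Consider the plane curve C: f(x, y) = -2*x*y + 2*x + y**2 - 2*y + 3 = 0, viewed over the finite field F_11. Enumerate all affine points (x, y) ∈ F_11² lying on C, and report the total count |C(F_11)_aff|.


Affine F_11-points: {(0, 4), (0, 9), (4, 0), (4, 10), (5, 5), (5, 7), (6, 6), (6, 8), (7, 2), (7, 3)}; count = 10.

For each of the 121 pairs (x, y) ∈ F_11², evaluate f(x, y) mod 11. Record the zeros.
  x = 0: [0↦3, 1↦2, 2↦3, 3↦6, 4↦0, 5↦7, 6↦5, 7↦5, 8↦7, 9↦0, 10↦6]  zeros at y ∈ {4, 9}
  x = 1: [0↦5, 1↦2, 2↦1, 3↦2, 4↦5, 5↦10, 6↦6, 7↦4, 8↦4, 9↦6, 10↦10]  zeros at y ∈ ∅
  x = 2: [0↦7, 1↦2, 2↦10, 3↦9, 4↦10, 5↦2, 6↦7, 7↦3, 8↦1, 9↦1, 10↦3]  zeros at y ∈ ∅
  x = 3: [0↦9, 1↦2, 2↦8, 3↦5, 4↦4, 5↦5, 6↦8, 7↦2, 8↦9, 9↦7, 10↦7]  zeros at y ∈ ∅
  x = 4: [0↦0, 1↦2, 2↦6, 3↦1, 4↦9, 5↦8, 6↦9, 7↦1, 8↦6, 9↦2, 10↦0]  zeros at y ∈ {0, 10}
  x = 5: [0↦2, 1↦2, 2↦4, 3↦8, 4↦3, 5↦0, 6↦10, 7↦0, 8↦3, 9↦8, 10↦4]  zeros at y ∈ {5, 7}
  x = 6: [0↦4, 1↦2, 2↦2, 3↦4, 4↦8, 5↦3, 6↦0, 7↦10, 8↦0, 9↦3, 10↦8]  zeros at y ∈ {6, 8}
  x = 7: [0↦6, 1↦2, 2↦0, 3↦0, 4↦2, 5↦6, 6↦1, 7↦9, 8↦8, 9↦9, 10↦1]  zeros at y ∈ {2, 3}
  x = 8: [0↦8, 1↦2, 2↦9, 3↦7, 4↦7, 5↦9, 6↦2, 7↦8, 8↦5, 9↦4, 10↦5]  zeros at y ∈ ∅
  x = 9: [0↦10, 1↦2, 2↦7, 3↦3, 4↦1, 5↦1, 6↦3, 7↦7, 8↦2, 9↦10, 10↦9]  zeros at y ∈ ∅
  x = 10: [0↦1, 1↦2, 2↦5, 3↦10, 4↦6, 5↦4, 6↦4, 7↦6, 8↦10, 9↦5, 10↦2]  zeros at y ∈ ∅
Collecting zeros: affine points = {(0, 4), (0, 9), (4, 0), (4, 10), (5, 5), (5, 7), (6, 6), (6, 8), (7, 2), (7, 3)}.
Total count |C(F_11)_aff| = 10.


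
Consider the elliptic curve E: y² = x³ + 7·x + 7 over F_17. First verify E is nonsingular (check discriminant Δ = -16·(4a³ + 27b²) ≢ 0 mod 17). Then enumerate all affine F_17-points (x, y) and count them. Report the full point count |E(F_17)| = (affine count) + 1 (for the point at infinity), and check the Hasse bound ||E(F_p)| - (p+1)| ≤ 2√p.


Affine points = {(1, 7), (1, 10), (3, 2), (3, 15), (7, 5), (7, 12), (9, 0), (11, 2), (11, 15), (12, 0), (13, 0), (15, 6), (15, 11), (16, 4), (16, 13)}; affine count = 15; |E(F_17)| = 16.

Discriminant check: Δ ∝ 4a³ + 27b² = 4·7³ + 27·7² = 4·343 + 27·49 ≡ 9 (mod 17). Nonzero ⇒ E is nonsingular.
For each x ∈ F_17, compute rhs = x³ + 7·x + 7 mod 17, then count y ∈ F_17 with y² ≡ rhs.
  x = 0: rhs = 7, matching y values: none (0 points).
  x = 1: rhs = 15, matching y values: 7, 10 (2 points).
  x = 2: rhs = 12, matching y values: none (0 points).
  x = 3: rhs = 4, matching y values: 2, 15 (2 points).
  x = 4: rhs = 14, matching y values: none (0 points).
  x = 5: rhs = 14, matching y values: none (0 points).
  x = 6: rhs = 10, matching y values: none (0 points).
  x = 7: rhs = 8, matching y values: 5, 12 (2 points).
  x = 8: rhs = 14, matching y values: none (0 points).
  x = 9: rhs = 0, matching y values: 0 (1 points).
  x = 10: rhs = 6, matching y values: none (0 points).
  x = 11: rhs = 4, matching y values: 2, 15 (2 points).
  x = 12: rhs = 0, matching y values: 0 (1 points).
  x = 13: rhs = 0, matching y values: 0 (1 points).
  x = 14: rhs = 10, matching y values: none (0 points).
  x = 15: rhs = 2, matching y values: 6, 11 (2 points).
  x = 16: rhs = 16, matching y values: 4, 13 (2 points).
Total affine count: 15.
Full point count |E(F_17)| = 15 + 1 = 16.
Hasse bound: |16 − (17+1)| = |-2| = 2 ≤ 2√17 ≈ 8.2462 ✓.


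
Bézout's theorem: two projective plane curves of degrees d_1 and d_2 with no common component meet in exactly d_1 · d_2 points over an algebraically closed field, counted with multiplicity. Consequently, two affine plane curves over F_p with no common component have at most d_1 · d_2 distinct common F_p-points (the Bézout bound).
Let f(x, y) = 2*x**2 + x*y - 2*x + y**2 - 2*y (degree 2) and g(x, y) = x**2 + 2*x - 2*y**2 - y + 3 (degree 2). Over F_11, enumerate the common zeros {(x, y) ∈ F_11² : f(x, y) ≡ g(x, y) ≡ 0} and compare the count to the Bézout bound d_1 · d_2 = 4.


Common zeros: ∅; count = 0; Bézout bound = 4.

deg(f) = 2, deg(g) = 2, so Bézout bound = 4.
Scan x ∈ F_11. For each x, list the y ∈ F_11 with f(x, y) ≡ 0 and those with g(x, y) ≡ 0 (mod 11); the common zeros in that column are the intersection.
  x = 0: f ≡ 0 at y ∈ {0, 2}; g ≡ 0 at y ∈ {1, 4}; common: ∅.
  x = 1: f ≡ 0 at y ∈ {0, 1}; g ≡ 0 at y ∈ {7, 9}; common: ∅.
  x = 2: f ≡ 0 at y ∈ ∅; g ≡ 0 at y ∈ {0, 5}; common: ∅.
  x = 3: f ≡ 0 at y ∈ ∅; g ≡ 0 at y ∈ ∅; common: ∅.
  x = 4: f ≡ 0 at y ∈ ∅; g ≡ 0 at y ∈ ∅; common: ∅.
  x = 5: f ≡ 0 at y ∈ {1, 7}; g ≡ 0 at y ∈ ∅; common: ∅.
  x = 6: f ≡ 0 at y ∈ ∅; g ≡ 0 at y ∈ ∅; common: ∅.
  x = 7: f ≡ 0 at y ∈ ∅; g ≡ 0 at y ∈ {0, 5}; common: ∅.
  x = 8: f ≡ 0 at y ∈ ∅; g ≡ 0 at y ∈ {7, 9}; common: ∅.
  x = 9: f ≡ 0 at y ∈ {7, 8}; g ≡ 0 at y ∈ {1, 4}; common: ∅.
  x = 10: f ≡ 0 at y ∈ {6, 8}; g ≡ 0 at y ∈ ∅; common: ∅.
Collecting: common zeros = ∅, so the count is 0.
Comparison with the Bézout bound: 0 ≤ 4 = deg(f)·deg(g), as expected for curves with no common component (the affine F_11-count falls short of the bound because intersections may lie at infinity, over extension fields, or carry multiplicity).


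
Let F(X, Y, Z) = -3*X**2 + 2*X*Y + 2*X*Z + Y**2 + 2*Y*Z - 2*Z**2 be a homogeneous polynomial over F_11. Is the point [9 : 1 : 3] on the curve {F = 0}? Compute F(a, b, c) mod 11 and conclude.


F(9,1,3) ≡ 5 (mod 11); P is NOT on the curve.

Evaluate F(9, 1, 3) term-by-term (mod 11).
  -3*X**2 ↦ -3·81·1·1 = -243
  2*X*Y ↦ 2·9·1·1 = 18
  2*X*Z ↦ 2·9·1·3 = 54
  Y**2 ↦ 1·1·1·1 = 1
  2*Y*Z ↦ 2·1·1·3 = 6
  -2*Z**2 ↦ -2·1·1·9 = -18
Sum: F(9, 1, 3) = (-243) + (18) + (54) + (1) + (6) + (-18) = -182.
Reducing mod 11: -182 ≡ 5 (mod 11).
Since F(a, b, c) ≡ 5 ≠ 0 (mod 11), P does NOT lie on the curve.


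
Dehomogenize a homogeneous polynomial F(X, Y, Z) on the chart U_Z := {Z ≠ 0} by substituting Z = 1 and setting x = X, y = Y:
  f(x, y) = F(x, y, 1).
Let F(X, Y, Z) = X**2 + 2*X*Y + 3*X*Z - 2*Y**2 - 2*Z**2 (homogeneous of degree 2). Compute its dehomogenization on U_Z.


f(x, y) = x**2 + 2*x*y + 3*x - 2*y**2 - 2

On U_Z we set Z = 1. Each monomial c·X^i·Y^j·Z^k in F becomes c·x^i·y^j·1^k = c·x^i·y^j.
Substituting Z = 1: F(X, Y, 1) = x**2 + 2*x*y + 3*x - 2*y**2 - 2.
Note: deg(f) ≤ deg(F) = 2; strict inequality happens when F is divisible by Z (lost terms).


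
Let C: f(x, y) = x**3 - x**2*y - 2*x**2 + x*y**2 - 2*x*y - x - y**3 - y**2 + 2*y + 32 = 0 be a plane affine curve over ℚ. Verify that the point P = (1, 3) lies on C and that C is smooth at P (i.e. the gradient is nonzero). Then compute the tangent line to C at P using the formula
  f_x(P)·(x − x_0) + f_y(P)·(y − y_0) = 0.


Tangent line at P: -5*x - 28*y + 89 = 0.

Step 1: f(1, 3) = 0, so P lies on C.
Step 2: partial derivatives
  f_x(x, y) = 3*x**2 - 2*x*y - 4*x + y**2 - 2*y - 1, f_y(x, y) = -x**2 + 2*x*y - 2*x - 3*y**2 - 2*y + 2.
  f_x(P) = -5, f_y(P) = -28 (gradient nonzero, so P is smooth).
Step 3: tangent line at P: -5·(x − 1) + -28·(y − 3) = 0.
Expanding: -5*x - 28*y + 89 = 0.


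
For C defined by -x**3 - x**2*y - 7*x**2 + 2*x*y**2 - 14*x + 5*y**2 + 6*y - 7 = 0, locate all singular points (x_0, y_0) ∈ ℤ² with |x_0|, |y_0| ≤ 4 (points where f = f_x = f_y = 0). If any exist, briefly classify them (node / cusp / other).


Singular points: {(-2, -1)}; classification: cusp.

Compute partial derivatives:
  f_x = -3*x**2 - 2*x*y - 14*x + 2*y**2 - 14.
  f_y = -x**2 + 4*x*y + 10*y + 6.
Scan x_0 ∈ {−4, ..., 4}. For each x_0, f_y(x_0, y) is a polynomial in y; find its integer roots y ∈ {−4, ..., 4}, then test f_x and f at those candidates.
  x = -4: f_y(-4, y) = -6*y - 10; no integer root y with |y| ≤ 4.
  x = -3: f_y(-3, y) = -2*y - 3; no integer root y with |y| ≤ 4.
  x = -2: f_y(-2, y) = 2*y + 2; vanishes at y ∈ {-1}. (-2, -1): f_x = 0, f = 0 — SINGULAR.
  x = -1: f_y(-1, y) = 6*y + 5; no integer root y with |y| ≤ 4.
  x = 0: f_y(0, y) = 10*y + 6; no integer root y with |y| ≤ 4.
  x = 1: f_y(1, y) = 14*y + 5; no integer root y with |y| ≤ 4.
  x = 2: f_y(2, y) = 18*y + 2; no integer root y with |y| ≤ 4.
  x = 3: f_y(3, y) = 22*y - 3; no integer root y with |y| ≤ 4.
  x = 4: f_y(4, y) = 26*y - 10; no integer root y with |y| ≤ 4.
Only singular point on the grid: (-2, -1).
Classify: substitute x = -2 + u, y = -1 + v and expand: f = -u**3 - u**2*v + 2*u*v**2 + v**2.
No constant or linear terms (consistent with a singular point). Quadratic part: v**2. Cubic part: -u**3 - u**2*v + 2*u*v**2.
The quadratic part v**2 is a perfect square, so there is a single (double) tangent line v = 0, i.e. y = -1. Restricting the cubic part to that line (v = 0) leaves -u**3 ≠ 0, so f is not divisible by v and the branch is v² ≈ u**3 to lowest order — this is a cusp.
Classification: cusp.


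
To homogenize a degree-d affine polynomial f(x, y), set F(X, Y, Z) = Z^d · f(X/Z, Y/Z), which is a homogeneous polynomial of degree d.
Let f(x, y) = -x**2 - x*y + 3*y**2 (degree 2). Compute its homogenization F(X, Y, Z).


F(X, Y, Z) = -X**2 - X*Y + 3*Y**2

deg(f) = 2.
Substitute x = X/Z, y = Y/Z into f, then multiply by Z^2.
  monomial -1·x^2·y^0 ↦ -1·X^2·Y^0·Z^0.
  monomial -1·x^1·y^1 ↦ -1·X^1·Y^1·Z^0.
  monomial 3·x^0·y^2 ↦ 3·X^0·Y^2·Z^0.
Collecting: F(X, Y, Z) = -X**2 - X*Y + 3*Y**2.


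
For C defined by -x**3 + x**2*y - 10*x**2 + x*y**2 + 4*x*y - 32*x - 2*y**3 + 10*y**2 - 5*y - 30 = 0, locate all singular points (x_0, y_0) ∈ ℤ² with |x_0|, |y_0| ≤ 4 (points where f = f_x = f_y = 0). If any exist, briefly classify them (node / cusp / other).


Singular points: {(-3, 1)}; classification: cusp.

Compute partial derivatives:
  f_x = -3*x**2 + 2*x*y - 20*x + y**2 + 4*y - 32.
  f_y = x**2 + 2*x*y + 4*x - 6*y**2 + 20*y - 5.
Scan x_0 ∈ {−4, ..., 4}. For each x_0, f_y(x_0, y) is a polynomial in y; find its integer roots y ∈ {−4, ..., 4}, then test f_x and f at those candidates.
  x = -4: f_y(-4, y) = -6*y**2 + 12*y - 5; no integer root y with |y| ≤ 4.
  x = -3: f_y(-3, y) = -6*y**2 + 14*y - 8; vanishes at y ∈ {1}. (-3, 1): f_x = 0, f = 0 — SINGULAR.
  x = -2: f_y(-2, y) = -6*y**2 + 16*y - 9; no integer root y with |y| ≤ 4.
  x = -1: f_y(-1, y) = -6*y**2 + 18*y - 8; no integer root y with |y| ≤ 4.
  x = 0: f_y(0, y) = -6*y**2 + 20*y - 5; no integer root y with |y| ≤ 4.
  x = 1: f_y(1, y) = -6*y**2 + 22*y; vanishes at y ∈ {0}. (1, 0): f_x = -55 ≠ 0.
  x = 2: f_y(2, y) = -6*y**2 + 24*y + 7; no integer root y with |y| ≤ 4.
  x = 3: f_y(3, y) = -6*y**2 + 26*y + 16; no integer root y with |y| ≤ 4.
  x = 4: f_y(4, y) = -6*y**2 + 28*y + 27; no integer root y with |y| ≤ 4.
Only singular point on the grid: (-3, 1).
Classify: substitute x = -3 + u, y = 1 + v and expand: f = -u**3 + u**2*v + u*v**2 - 2*v**3 + v**2.
No constant or linear terms (consistent with a singular point). Quadratic part: v**2. Cubic part: -u**3 + u**2*v + u*v**2 - 2*v**3.
The quadratic part v**2 is a perfect square, so there is a single (double) tangent line v = 0, i.e. y = 1. Restricting the cubic part to that line (v = 0) leaves -u**3 ≠ 0, so f is not divisible by v and the branch is v² ≈ u**3 to lowest order — this is a cusp.
Classification: cusp.


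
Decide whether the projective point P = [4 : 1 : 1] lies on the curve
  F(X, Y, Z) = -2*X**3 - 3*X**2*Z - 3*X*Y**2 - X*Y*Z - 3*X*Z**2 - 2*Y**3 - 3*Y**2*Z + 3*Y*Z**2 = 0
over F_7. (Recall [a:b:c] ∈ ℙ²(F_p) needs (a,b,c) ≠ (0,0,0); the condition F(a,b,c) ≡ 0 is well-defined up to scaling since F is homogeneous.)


F(4,1,1) ≡ 4 (mod 7); P is NOT on the curve.

Evaluate F(4, 1, 1) term-by-term (mod 7).
  -2*X**3 ↦ -2·64·1·1 = -128
  -3*X**2*Z ↦ -3·16·1·1 = -48
  -3*X*Y**2 ↦ -3·4·1·1 = -12
  -X*Y*Z ↦ -1·4·1·1 = -4
  -3*X*Z**2 ↦ -3·4·1·1 = -12
  -2*Y**3 ↦ -2·1·1·1 = -2
  -3*Y**2*Z ↦ -3·1·1·1 = -3
  3*Y*Z**2 ↦ 3·1·1·1 = 3
Sum: F(4, 1, 1) = (-128) + (-48) + (-12) + (-4) + (-12) + (-2) + (-3) + (3) = -206.
Reducing mod 7: -206 ≡ 4 (mod 7).
Since F(a, b, c) ≡ 4 ≠ 0 (mod 7), P does NOT lie on the curve.


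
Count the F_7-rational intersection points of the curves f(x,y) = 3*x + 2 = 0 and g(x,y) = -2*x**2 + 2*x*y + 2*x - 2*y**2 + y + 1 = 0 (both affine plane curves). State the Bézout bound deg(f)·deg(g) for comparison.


Common zeros: {(4, 3), (4, 5)}; count = 2; Bézout bound = 2.

deg(f) = 1, deg(g) = 2, so Bézout bound = 2.
Scan x ∈ F_7. For each x, list the y ∈ F_7 with f(x, y) ≡ 0 and those with g(x, y) ≡ 0 (mod 7); the common zeros in that column are the intersection.
  x = 0: f ≡ 0 at y ∈ ∅; g ≡ 0 at y ∈ {1, 3}; common: ∅.
  x = 1: f ≡ 0 at y ∈ ∅; g ≡ 0 at y ∈ ∅; common: ∅.
  x = 2: f ≡ 0 at y ∈ ∅; g ≡ 0 at y ∈ {1, 5}; common: ∅.
  x = 3: f ≡ 0 at y ∈ ∅; g ≡ 0 at y ∈ ∅; common: ∅.
  x = 4: f ≡ 0 at y ∈ {0, 1, 2, 3, 4, 5, 6}; g ≡ 0 at y ∈ {3, 5}; common: {3, 5}.
  x = 5: f ≡ 0 at y ∈ ∅; g ≡ 0 at y ∈ ∅; common: ∅.
  x = 6: f ≡ 0 at y ∈ ∅; g ≡ 0 at y ∈ ∅; common: ∅.
Collecting: common zeros = {(4, 3), (4, 5)}, so the count is 2.
Comparison with the Bézout bound: 2 ≤ 2 = deg(f)·deg(g), as expected for curves with no common component (the bound is attained).


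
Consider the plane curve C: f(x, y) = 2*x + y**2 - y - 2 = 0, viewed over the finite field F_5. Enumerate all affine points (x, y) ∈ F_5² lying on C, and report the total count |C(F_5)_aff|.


Affine F_5-points: {(0, 2), (0, 4), (1, 0), (1, 1), (3, 3)}; count = 5.

For each of the 25 pairs (x, y) ∈ F_5², evaluate f(x, y) mod 5. Record the zeros.
  x = 0: [0↦3, 1↦3, 2↦0, 3↦4, 4↦0]  zeros at y ∈ {2, 4}
  x = 1: [0↦0, 1↦0, 2↦2, 3↦1, 4↦2]  zeros at y ∈ {0, 1}
  x = 2: [0↦2, 1↦2, 2↦4, 3↦3, 4↦4]  zeros at y ∈ ∅
  x = 3: [0↦4, 1↦4, 2↦1, 3↦0, 4↦1]  zeros at y ∈ {3}
  x = 4: [0↦1, 1↦1, 2↦3, 3↦2, 4↦3]  zeros at y ∈ ∅
Collecting zeros: affine points = {(0, 2), (0, 4), (1, 0), (1, 1), (3, 3)}.
Total count |C(F_5)_aff| = 5.


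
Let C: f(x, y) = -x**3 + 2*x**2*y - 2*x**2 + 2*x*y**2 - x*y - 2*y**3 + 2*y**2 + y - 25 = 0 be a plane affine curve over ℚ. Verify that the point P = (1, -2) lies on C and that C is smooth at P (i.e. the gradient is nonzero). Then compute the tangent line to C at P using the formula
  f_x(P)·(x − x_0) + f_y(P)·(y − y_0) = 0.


Tangent line at P: -5*x - 38*y - 71 = 0.

Step 1: f(1, -2) = 0, so P lies on C.
Step 2: partial derivatives
  f_x(x, y) = -3*x**2 + 4*x*y - 4*x + 2*y**2 - y, f_y(x, y) = 2*x**2 + 4*x*y - x - 6*y**2 + 4*y + 1.
  f_x(P) = -5, f_y(P) = -38 (gradient nonzero, so P is smooth).
Step 3: tangent line at P: -5·(x − 1) + -38·(y − -2) = 0.
Expanding: -5*x - 38*y - 71 = 0.


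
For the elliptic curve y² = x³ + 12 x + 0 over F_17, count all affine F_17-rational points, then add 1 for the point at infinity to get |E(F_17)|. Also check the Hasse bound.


Affine points = {(0, 0), (1, 8), (1, 9), (2, 7), (2, 10), (5, 7), (5, 10), (6, 4), (6, 13), (7, 6), (7, 11), (8, 8), (8, 9), (9, 2), (9, 15), (10, 7), (10, 10), (11, 1), (11, 16), (12, 6), (12, 11), (15, 6), (15, 11), (16, 2), (16, 15)}; affine count = 25; |E(F_17)| = 26.

Discriminant check: Δ ∝ 4a³ + 27b² = 4·12³ + 27·0² = 4·1728 + 27·0 ≡ 10 (mod 17). Nonzero ⇒ E is nonsingular.
For each x ∈ F_17, compute rhs = x³ + 12·x + 0 mod 17, then count y ∈ F_17 with y² ≡ rhs.
  x = 0: rhs = 0, matching y values: 0 (1 points).
  x = 1: rhs = 13, matching y values: 8, 9 (2 points).
  x = 2: rhs = 15, matching y values: 7, 10 (2 points).
  x = 3: rhs = 12, matching y values: none (0 points).
  x = 4: rhs = 10, matching y values: none (0 points).
  x = 5: rhs = 15, matching y values: 7, 10 (2 points).
  x = 6: rhs = 16, matching y values: 4, 13 (2 points).
  x = 7: rhs = 2, matching y values: 6, 11 (2 points).
  x = 8: rhs = 13, matching y values: 8, 9 (2 points).
  x = 9: rhs = 4, matching y values: 2, 15 (2 points).
  x = 10: rhs = 15, matching y values: 7, 10 (2 points).
  x = 11: rhs = 1, matching y values: 1, 16 (2 points).
  x = 12: rhs = 2, matching y values: 6, 11 (2 points).
  x = 13: rhs = 7, matching y values: none (0 points).
  x = 14: rhs = 5, matching y values: none (0 points).
  x = 15: rhs = 2, matching y values: 6, 11 (2 points).
  x = 16: rhs = 4, matching y values: 2, 15 (2 points).
Total affine count: 25.
Full point count |E(F_17)| = 25 + 1 = 26.
Hasse bound: |26 − (17+1)| = |8| = 8 ≤ 2√17 ≈ 8.2462 ✓.


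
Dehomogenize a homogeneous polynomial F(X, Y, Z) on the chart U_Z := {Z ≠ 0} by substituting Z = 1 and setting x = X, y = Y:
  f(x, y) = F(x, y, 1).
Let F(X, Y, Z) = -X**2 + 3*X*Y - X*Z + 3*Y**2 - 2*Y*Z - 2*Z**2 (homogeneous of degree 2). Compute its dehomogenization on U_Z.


f(x, y) = -x**2 + 3*x*y - x + 3*y**2 - 2*y - 2

On U_Z we set Z = 1. Each monomial c·X^i·Y^j·Z^k in F becomes c·x^i·y^j·1^k = c·x^i·y^j.
Substituting Z = 1: F(X, Y, 1) = -x**2 + 3*x*y - x + 3*y**2 - 2*y - 2.
Note: deg(f) ≤ deg(F) = 2; strict inequality happens when F is divisible by Z (lost terms).


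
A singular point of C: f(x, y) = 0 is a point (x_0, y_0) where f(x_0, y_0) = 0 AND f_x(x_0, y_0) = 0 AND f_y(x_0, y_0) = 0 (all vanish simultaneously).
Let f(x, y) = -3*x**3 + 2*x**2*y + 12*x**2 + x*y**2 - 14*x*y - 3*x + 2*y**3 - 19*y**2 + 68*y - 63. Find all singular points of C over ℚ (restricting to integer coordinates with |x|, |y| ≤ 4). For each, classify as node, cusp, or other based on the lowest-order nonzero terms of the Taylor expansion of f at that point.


Singular points: {(2, 3)}; classification: cusp.

Compute partial derivatives:
  f_x = -9*x**2 + 4*x*y + 24*x + y**2 - 14*y - 3.
  f_y = 2*x**2 + 2*x*y - 14*x + 6*y**2 - 38*y + 68.
Scan x_0 ∈ {−4, ..., 4}. For each x_0, f_y(x_0, y) is a polynomial in y; find its integer roots y ∈ {−4, ..., 4}, then test f_x and f at those candidates.
  x = -4: f_y(-4, y) = 6*y**2 - 46*y + 156; no integer root y with |y| ≤ 4.
  x = -3: f_y(-3, y) = 6*y**2 - 44*y + 128; no integer root y with |y| ≤ 4.
  x = -2: f_y(-2, y) = 6*y**2 - 42*y + 104; no integer root y with |y| ≤ 4.
  x = -1: f_y(-1, y) = 6*y**2 - 40*y + 84; no integer root y with |y| ≤ 4.
  x = 0: f_y(0, y) = 6*y**2 - 38*y + 68; no integer root y with |y| ≤ 4.
  x = 1: f_y(1, y) = 6*y**2 - 36*y + 56; no integer root y with |y| ≤ 4.
  x = 2: f_y(2, y) = 6*y**2 - 34*y + 48; vanishes at y ∈ {3}. (2, 3): f_x = 0, f = 0 — SINGULAR.
  x = 3: f_y(3, y) = 6*y**2 - 32*y + 44; no integer root y with |y| ≤ 4.
  x = 4: f_y(4, y) = 6*y**2 - 30*y + 44; no integer root y with |y| ≤ 4.
Only singular point on the grid: (2, 3).
Classify: substitute x = 2 + u, y = 3 + v and expand: f = -3*u**3 + 2*u**2*v + u*v**2 + 2*v**3 + v**2.
No constant or linear terms (consistent with a singular point). Quadratic part: v**2. Cubic part: -3*u**3 + 2*u**2*v + u*v**2 + 2*v**3.
The quadratic part v**2 is a perfect square, so there is a single (double) tangent line v = 0, i.e. y = 3. Restricting the cubic part to that line (v = 0) leaves -3*u**3 ≠ 0, so f is not divisible by v and the branch is v² ≈ 3*u**3 to lowest order — this is a cusp.
Classification: cusp.


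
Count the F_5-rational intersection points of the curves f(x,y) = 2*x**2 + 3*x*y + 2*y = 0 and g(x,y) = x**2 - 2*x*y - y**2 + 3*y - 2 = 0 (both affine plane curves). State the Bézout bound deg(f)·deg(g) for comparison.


Common zeros: {(4, 2)}; count = 1; Bézout bound = 4.

deg(f) = 2, deg(g) = 2, so Bézout bound = 4.
Scan x ∈ F_5. For each x, list the y ∈ F_5 with f(x, y) ≡ 0 and those with g(x, y) ≡ 0 (mod 5); the common zeros in that column are the intersection.
  x = 0: f ≡ 0 at y ∈ {0}; g ≡ 0 at y ∈ {1, 2}; common: ∅.
  x = 1: f ≡ 0 at y ∈ ∅; g ≡ 0 at y ∈ ∅; common: ∅.
  x = 2: f ≡ 0 at y ∈ {4}; g ≡ 0 at y ∈ {1, 3}; common: ∅.
  x = 3: f ≡ 0 at y ∈ {2}; g ≡ 0 at y ∈ ∅; common: ∅.
  x = 4: f ≡ 0 at y ∈ {2}; g ≡ 0 at y ∈ {2, 3}; common: {2}.
Collecting: common zeros = {(4, 2)}, so the count is 1.
Comparison with the Bézout bound: 1 ≤ 4 = deg(f)·deg(g), as expected for curves with no common component (the affine F_5-count falls short of the bound because intersections may lie at infinity, over extension fields, or carry multiplicity).


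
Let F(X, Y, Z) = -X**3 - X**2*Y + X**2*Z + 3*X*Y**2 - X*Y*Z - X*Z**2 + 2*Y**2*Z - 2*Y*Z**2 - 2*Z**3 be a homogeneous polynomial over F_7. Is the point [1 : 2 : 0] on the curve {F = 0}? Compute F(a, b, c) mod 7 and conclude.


F(1,2,0) ≡ 2 (mod 7); P is NOT on the curve.

Evaluate F(1, 2, 0) term-by-term (mod 7).
  -X**3 ↦ -1·1·1·1 = -1
  -X**2*Y ↦ -1·1·2·1 = -2
  X**2*Z ↦ 1·1·1·0 = 0
  3*X*Y**2 ↦ 3·1·4·1 = 12
  -X*Y*Z ↦ -1·1·2·0 = 0
  -X*Z**2 ↦ -1·1·1·0 = 0
  2*Y**2*Z ↦ 2·1·4·0 = 0
  -2*Y*Z**2 ↦ -2·1·2·0 = 0
  -2*Z**3 ↦ -2·1·1·0 = 0
Sum: F(1, 2, 0) = (-1) + (-2) + (0) + (12) + (0) + (0) + (0) + (0) + (0) = 9.
Reducing mod 7: 9 ≡ 2 (mod 7).
Since F(a, b, c) ≡ 2 ≠ 0 (mod 7), P does NOT lie on the curve.


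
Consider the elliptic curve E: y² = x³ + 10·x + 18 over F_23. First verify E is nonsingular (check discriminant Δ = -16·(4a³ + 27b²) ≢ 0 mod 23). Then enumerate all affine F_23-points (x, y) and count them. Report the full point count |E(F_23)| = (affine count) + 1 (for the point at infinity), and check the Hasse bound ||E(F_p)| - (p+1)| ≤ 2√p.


Affine points = {(0, 8), (0, 15), (1, 11), (1, 12), (2, 0), (3, 11), (3, 12), (5, 3), (5, 20), (6, 8), (6, 15), (8, 9), (8, 14), (9, 3), (9, 20), (12, 7), (12, 16), (14, 2), (14, 21), (15, 1), (15, 22), (17, 8), (17, 15), (18, 2), (18, 21), (19, 11), (19, 12), (21, 6), (21, 17)}; affine count = 29; |E(F_23)| = 30.

Discriminant check: Δ ∝ 4a³ + 27b² = 4·10³ + 27·18² = 4·1000 + 27·324 ≡ 6 (mod 23). Nonzero ⇒ E is nonsingular.
For each x ∈ F_23, compute rhs = x³ + 10·x + 18 mod 23, then count y ∈ F_23 with y² ≡ rhs.
  x = 0: rhs = 18, matching y values: 8, 15 (2 points).
  x = 1: rhs = 6, matching y values: 11, 12 (2 points).
  x = 2: rhs = 0, matching y values: 0 (1 points).
  x = 3: rhs = 6, matching y values: 11, 12 (2 points).
  x = 4: rhs = 7, matching y values: none (0 points).
  x = 5: rhs = 9, matching y values: 3, 20 (2 points).
  x = 6: rhs = 18, matching y values: 8, 15 (2 points).
  x = 7: rhs = 17, matching y values: none (0 points).
  x = 8: rhs = 12, matching y values: 9, 14 (2 points).
  x = 9: rhs = 9, matching y values: 3, 20 (2 points).
  x = 10: rhs = 14, matching y values: none (0 points).
  x = 11: rhs = 10, matching y values: none (0 points).
  x = 12: rhs = 3, matching y values: 7, 16 (2 points).
  x = 13: rhs = 22, matching y values: none (0 points).
  x = 14: rhs = 4, matching y values: 2, 21 (2 points).
  x = 15: rhs = 1, matching y values: 1, 22 (2 points).
  x = 16: rhs = 19, matching y values: none (0 points).
  x = 17: rhs = 18, matching y values: 8, 15 (2 points).
  x = 18: rhs = 4, matching y values: 2, 21 (2 points).
  x = 19: rhs = 6, matching y values: 11, 12 (2 points).
  x = 20: rhs = 7, matching y values: none (0 points).
  x = 21: rhs = 13, matching y values: 6, 17 (2 points).
  x = 22: rhs = 7, matching y values: none (0 points).
Total affine count: 29.
Full point count |E(F_23)| = 29 + 1 = 30.
Hasse bound: |30 − (23+1)| = |6| = 6 ≤ 2√23 ≈ 9.5917 ✓.


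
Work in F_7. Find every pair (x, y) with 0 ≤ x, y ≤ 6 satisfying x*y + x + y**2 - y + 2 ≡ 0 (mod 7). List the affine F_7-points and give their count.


Affine F_7-points: {(0, 4), (1, 2), (1, 5), (5, 0), (5, 3), (6, 1)}; count = 6.

For each of the 49 pairs (x, y) ∈ F_7², evaluate f(x, y) mod 7. Record the zeros.
  x = 0: [0↦2, 1↦2, 2↦4, 3↦1, 4↦0, 5↦1, 6↦4]  zeros at y ∈ {4}
  x = 1: [0↦3, 1↦4, 2↦0, 3↦5, 4↦5, 5↦0, 6↦4]  zeros at y ∈ {2, 5}
  x = 2: [0↦4, 1↦6, 2↦3, 3↦2, 4↦3, 5↦6, 6↦4]  zeros at y ∈ ∅
  x = 3: [0↦5, 1↦1, 2↦6, 3↦6, 4↦1, 5↦5, 6↦4]  zeros at y ∈ ∅
  x = 4: [0↦6, 1↦3, 2↦2, 3↦3, 4↦6, 5↦4, 6↦4]  zeros at y ∈ ∅
  x = 5: [0↦0, 1↦5, 2↦5, 3↦0, 4↦4, 5↦3, 6↦4]  zeros at y ∈ {0, 3}
  x = 6: [0↦1, 1↦0, 2↦1, 3↦4, 4↦2, 5↦2, 6↦4]  zeros at y ∈ {1}
Collecting zeros: affine points = {(0, 4), (1, 2), (1, 5), (5, 0), (5, 3), (6, 1)}.
Total count |C(F_7)_aff| = 6.


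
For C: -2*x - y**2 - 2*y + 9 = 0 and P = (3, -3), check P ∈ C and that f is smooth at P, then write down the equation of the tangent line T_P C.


Tangent line at P: -2*x + 4*y + 18 = 0.

Step 1: f(3, -3) = 0, so P lies on C.
Step 2: partial derivatives
  f_x(x, y) = -2, f_y(x, y) = -2*y - 2.
  f_x(P) = -2, f_y(P) = 4 (gradient nonzero, so P is smooth).
Step 3: tangent line at P: -2·(x − 3) + 4·(y − -3) = 0.
Expanding: -2*x + 4*y + 18 = 0.


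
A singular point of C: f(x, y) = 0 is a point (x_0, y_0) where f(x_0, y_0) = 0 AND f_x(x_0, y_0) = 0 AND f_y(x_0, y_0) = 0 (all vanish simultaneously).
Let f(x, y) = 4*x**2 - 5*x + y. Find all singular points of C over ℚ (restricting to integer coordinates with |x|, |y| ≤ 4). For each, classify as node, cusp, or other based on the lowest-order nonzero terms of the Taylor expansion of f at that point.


No singular points in the scanned grid; C is smooth there.

Compute partial derivatives:
  f_x = 8*x - 5.
  f_y = 1.
f_y = 1 is a nonzero constant, so f_y never vanishes: no point (x, y) can satisfy f = f_x = f_y = 0. In particular no (x, y) ∈ {−4, ..., 4}² is singular; the curve is smooth.


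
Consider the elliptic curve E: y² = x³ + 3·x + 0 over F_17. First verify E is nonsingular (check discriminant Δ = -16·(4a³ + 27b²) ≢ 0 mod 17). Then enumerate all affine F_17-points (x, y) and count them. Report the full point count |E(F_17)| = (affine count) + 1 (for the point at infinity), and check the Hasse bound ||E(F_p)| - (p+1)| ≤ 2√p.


Affine points = {(0, 0), (1, 2), (1, 15), (3, 6), (3, 11), (4, 5), (4, 12), (5, 2), (5, 15), (6, 8), (6, 9), (8, 3), (8, 14), (9, 5), (9, 12), (11, 2), (11, 15), (12, 8), (12, 9), (13, 3), (13, 14), (14, 7), (14, 10), (16, 8), (16, 9)}; affine count = 25; |E(F_17)| = 26.

Discriminant check: Δ ∝ 4a³ + 27b² = 4·3³ + 27·0² = 4·27 + 27·0 ≡ 6 (mod 17). Nonzero ⇒ E is nonsingular.
For each x ∈ F_17, compute rhs = x³ + 3·x + 0 mod 17, then count y ∈ F_17 with y² ≡ rhs.
  x = 0: rhs = 0, matching y values: 0 (1 points).
  x = 1: rhs = 4, matching y values: 2, 15 (2 points).
  x = 2: rhs = 14, matching y values: none (0 points).
  x = 3: rhs = 2, matching y values: 6, 11 (2 points).
  x = 4: rhs = 8, matching y values: 5, 12 (2 points).
  x = 5: rhs = 4, matching y values: 2, 15 (2 points).
  x = 6: rhs = 13, matching y values: 8, 9 (2 points).
  x = 7: rhs = 7, matching y values: none (0 points).
  x = 8: rhs = 9, matching y values: 3, 14 (2 points).
  x = 9: rhs = 8, matching y values: 5, 12 (2 points).
  x = 10: rhs = 10, matching y values: none (0 points).
  x = 11: rhs = 4, matching y values: 2, 15 (2 points).
  x = 12: rhs = 13, matching y values: 8, 9 (2 points).
  x = 13: rhs = 9, matching y values: 3, 14 (2 points).
  x = 14: rhs = 15, matching y values: 7, 10 (2 points).
  x = 15: rhs = 3, matching y values: none (0 points).
  x = 16: rhs = 13, matching y values: 8, 9 (2 points).
Total affine count: 25.
Full point count |E(F_17)| = 25 + 1 = 26.
Hasse bound: |26 − (17+1)| = |8| = 8 ≤ 2√17 ≈ 8.2462 ✓.


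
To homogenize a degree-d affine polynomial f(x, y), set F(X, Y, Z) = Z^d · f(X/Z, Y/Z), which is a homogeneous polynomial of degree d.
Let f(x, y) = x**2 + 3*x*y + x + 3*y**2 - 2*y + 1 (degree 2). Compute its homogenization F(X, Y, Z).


F(X, Y, Z) = X**2 + 3*X*Y + X*Z + 3*Y**2 - 2*Y*Z + Z**2

deg(f) = 2.
Substitute x = X/Z, y = Y/Z into f, then multiply by Z^2.
  monomial 1·x^2·y^0 ↦ 1·X^2·Y^0·Z^0.
  monomial 3·x^1·y^1 ↦ 3·X^1·Y^1·Z^0.
  monomial 1·x^1·y^0 ↦ 1·X^1·Y^0·Z^1.
  monomial 3·x^0·y^2 ↦ 3·X^0·Y^2·Z^0.
  monomial -2·x^0·y^1 ↦ -2·X^0·Y^1·Z^1.
  monomial 1·x^0·y^0 ↦ 1·X^0·Y^0·Z^2.
Collecting: F(X, Y, Z) = X**2 + 3*X*Y + X*Z + 3*Y**2 - 2*Y*Z + Z**2.


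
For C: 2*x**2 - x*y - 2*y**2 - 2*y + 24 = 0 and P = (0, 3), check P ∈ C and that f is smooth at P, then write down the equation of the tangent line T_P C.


Tangent line at P: -3*x - 14*y + 42 = 0.

Step 1: f(0, 3) = 0, so P lies on C.
Step 2: partial derivatives
  f_x(x, y) = 4*x - y, f_y(x, y) = -x - 4*y - 2.
  f_x(P) = -3, f_y(P) = -14 (gradient nonzero, so P is smooth).
Step 3: tangent line at P: -3·(x − 0) + -14·(y − 3) = 0.
Expanding: -3*x - 14*y + 42 = 0.


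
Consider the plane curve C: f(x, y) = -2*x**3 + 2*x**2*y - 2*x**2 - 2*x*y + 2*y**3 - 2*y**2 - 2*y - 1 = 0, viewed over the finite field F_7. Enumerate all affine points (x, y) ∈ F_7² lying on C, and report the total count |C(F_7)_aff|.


Affine F_7-points: {(0, 5), (1, 1), (1, 6), (3, 1), (3, 3), (3, 4), (4, 0), (5, 0), (5, 2), (5, 6), (6, 6)}; count = 11.

For each of the 49 pairs (x, y) ∈ F_7², evaluate f(x, y) mod 7. Record the zeros.
  x = 0: [0↦6, 1↦4, 2↦3, 3↦1, 4↦3, 5↦0, 6↦4]  zeros at y ∈ {5}
  x = 1: [0↦2, 1↦0, 2↦6, 3↦4, 4↦6, 5↦3, 6↦0]  zeros at y ∈ {1, 6}
  x = 2: [0↦3, 1↦5, 2↦1, 3↦3, 4↦2, 5↦3, 6↦4]  zeros at y ∈ ∅
  x = 3: [0↦4, 1↦0, 2↦4, 3↦0, 4↦0, 5↦2, 6↦4]  zeros at y ∈ {1, 3, 4}
  x = 4: [0↦0, 1↦1, 2↦3, 3↦4, 4↦2, 5↦2, 6↦2]  zeros at y ∈ {0}
  x = 5: [0↦0, 1↦3, 2↦0, 3↦3, 4↦3, 5↦5, 6↦0]  zeros at y ∈ {0, 2, 6}
  x = 6: [0↦6, 1↦1, 2↦4, 3↦6, 4↦5, 5↦6, 6↦0]  zeros at y ∈ {6}
Collecting zeros: affine points = {(0, 5), (1, 1), (1, 6), (3, 1), (3, 3), (3, 4), (4, 0), (5, 0), (5, 2), (5, 6), (6, 6)}.
Total count |C(F_7)_aff| = 11.


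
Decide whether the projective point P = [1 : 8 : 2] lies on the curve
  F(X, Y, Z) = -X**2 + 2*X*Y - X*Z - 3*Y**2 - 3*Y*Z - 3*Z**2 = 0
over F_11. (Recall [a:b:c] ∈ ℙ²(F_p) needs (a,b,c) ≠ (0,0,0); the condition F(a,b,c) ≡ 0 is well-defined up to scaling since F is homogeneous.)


F(1,8,2) ≡ 3 (mod 11); P is NOT on the curve.

Evaluate F(1, 8, 2) term-by-term (mod 11).
  -X**2 ↦ -1·1·1·1 = -1
  2*X*Y ↦ 2·1·8·1 = 16
  -X*Z ↦ -1·1·1·2 = -2
  -3*Y**2 ↦ -3·1·64·1 = -192
  -3*Y*Z ↦ -3·1·8·2 = -48
  -3*Z**2 ↦ -3·1·1·4 = -12
Sum: F(1, 8, 2) = (-1) + (16) + (-2) + (-192) + (-48) + (-12) = -239.
Reducing mod 11: -239 ≡ 3 (mod 11).
Since F(a, b, c) ≡ 3 ≠ 0 (mod 11), P does NOT lie on the curve.


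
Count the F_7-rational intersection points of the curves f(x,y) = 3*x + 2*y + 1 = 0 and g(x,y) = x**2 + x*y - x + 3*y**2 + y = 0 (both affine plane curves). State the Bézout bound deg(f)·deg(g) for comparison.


Common zeros: ∅; count = 0; Bézout bound = 2.

deg(f) = 1, deg(g) = 2, so Bézout bound = 2.
Scan x ∈ F_7. For each x, list the y ∈ F_7 with f(x, y) ≡ 0 and those with g(x, y) ≡ 0 (mod 7); the common zeros in that column are the intersection.
  x = 0: f ≡ 0 at y ∈ {3}; g ≡ 0 at y ∈ {0, 2}; common: ∅.
  x = 1: f ≡ 0 at y ∈ {5}; g ≡ 0 at y ∈ {0, 4}; common: ∅.
  x = 2: f ≡ 0 at y ∈ {0}; g ≡ 0 at y ∈ ∅; common: ∅.
  x = 3: f ≡ 0 at y ∈ {2}; g ≡ 0 at y ∈ {4}; common: ∅.
  x = 4: f ≡ 0 at y ∈ {4}; g ≡ 0 at y ∈ {5}; common: ∅.
  x = 5: f ≡ 0 at y ∈ {6}; g ≡ 0 at y ∈ ∅; common: ∅.
  x = 6: f ≡ 0 at y ∈ {1}; g ≡ 0 at y ∈ {2, 5}; common: ∅.
Collecting: common zeros = ∅, so the count is 0.
Comparison with the Bézout bound: 0 ≤ 2 = deg(f)·deg(g), as expected for curves with no common component (the affine F_7-count falls short of the bound because intersections may lie at infinity, over extension fields, or carry multiplicity).


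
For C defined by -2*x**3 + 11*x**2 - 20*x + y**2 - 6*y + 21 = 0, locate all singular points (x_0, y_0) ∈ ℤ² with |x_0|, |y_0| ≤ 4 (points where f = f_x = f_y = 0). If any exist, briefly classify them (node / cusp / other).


Singular points: {(2, 3)}; classification: node.

Compute partial derivatives:
  f_x = -6*x**2 + 22*x - 20.
  f_y = 2*y - 6.
Scan x_0 ∈ {−4, ..., 4}. For each x_0, f_y(x_0, y) is a polynomial in y; find its integer roots y ∈ {−4, ..., 4}, then test f_x and f at those candidates.
  x = -4: f_y(-4, y) = 2*y - 6; vanishes at y ∈ {3}. (-4, 3): f_x = -204 ≠ 0.
  x = -3: f_y(-3, y) = 2*y - 6; vanishes at y ∈ {3}. (-3, 3): f_x = -140 ≠ 0.
  x = -2: f_y(-2, y) = 2*y - 6; vanishes at y ∈ {3}. (-2, 3): f_x = -88 ≠ 0.
  x = -1: f_y(-1, y) = 2*y - 6; vanishes at y ∈ {3}. (-1, 3): f_x = -48 ≠ 0.
  x = 0: f_y(0, y) = 2*y - 6; vanishes at y ∈ {3}. (0, 3): f_x = -20 ≠ 0.
  x = 1: f_y(1, y) = 2*y - 6; vanishes at y ∈ {3}. (1, 3): f_x = -4 ≠ 0.
  x = 2: f_y(2, y) = 2*y - 6; vanishes at y ∈ {3}. (2, 3): f_x = 0, f = 0 — SINGULAR.
  x = 3: f_y(3, y) = 2*y - 6; vanishes at y ∈ {3}. (3, 3): f_x = -8 ≠ 0.
  x = 4: f_y(4, y) = 2*y - 6; vanishes at y ∈ {3}. (4, 3): f_x = -28 ≠ 0.
Only singular point on the grid: (2, 3).
Classify: substitute x = 2 + u, y = 3 + v and expand: f = -2*u**3 - u**2 + v**2.
No constant or linear terms (consistent with a singular point). Quadratic part: -u**2 + v**2. Cubic part: -2*u**3.
The quadratic part v**2 - u**2 = (v − u)(v + u) splits into two distinct linear factors, so there are two distinct tangent lines y − 3 = ±(x − 2) — this is a node (ordinary double point).
Classification: node.


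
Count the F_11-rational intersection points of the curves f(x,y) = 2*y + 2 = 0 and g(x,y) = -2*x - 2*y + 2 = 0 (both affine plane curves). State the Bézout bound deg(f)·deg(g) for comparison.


Common zeros: {(2, 10)}; count = 1; Bézout bound = 1.

deg(f) = 1, deg(g) = 1, so Bézout bound = 1.
Scan x ∈ F_11. For each x, list the y ∈ F_11 with f(x, y) ≡ 0 and those with g(x, y) ≡ 0 (mod 11); the common zeros in that column are the intersection.
  x = 0: f ≡ 0 at y ∈ {10}; g ≡ 0 at y ∈ {1}; common: ∅.
  x = 1: f ≡ 0 at y ∈ {10}; g ≡ 0 at y ∈ {0}; common: ∅.
  x = 2: f ≡ 0 at y ∈ {10}; g ≡ 0 at y ∈ {10}; common: {10}.
  x = 3: f ≡ 0 at y ∈ {10}; g ≡ 0 at y ∈ {9}; common: ∅.
  x = 4: f ≡ 0 at y ∈ {10}; g ≡ 0 at y ∈ {8}; common: ∅.
  x = 5: f ≡ 0 at y ∈ {10}; g ≡ 0 at y ∈ {7}; common: ∅.
  x = 6: f ≡ 0 at y ∈ {10}; g ≡ 0 at y ∈ {6}; common: ∅.
  x = 7: f ≡ 0 at y ∈ {10}; g ≡ 0 at y ∈ {5}; common: ∅.
  x = 8: f ≡ 0 at y ∈ {10}; g ≡ 0 at y ∈ {4}; common: ∅.
  x = 9: f ≡ 0 at y ∈ {10}; g ≡ 0 at y ∈ {3}; common: ∅.
  x = 10: f ≡ 0 at y ∈ {10}; g ≡ 0 at y ∈ {2}; common: ∅.
Collecting: common zeros = {(2, 10)}, so the count is 1.
Comparison with the Bézout bound: 1 ≤ 1 = deg(f)·deg(g), as expected for curves with no common component (the bound is attained).


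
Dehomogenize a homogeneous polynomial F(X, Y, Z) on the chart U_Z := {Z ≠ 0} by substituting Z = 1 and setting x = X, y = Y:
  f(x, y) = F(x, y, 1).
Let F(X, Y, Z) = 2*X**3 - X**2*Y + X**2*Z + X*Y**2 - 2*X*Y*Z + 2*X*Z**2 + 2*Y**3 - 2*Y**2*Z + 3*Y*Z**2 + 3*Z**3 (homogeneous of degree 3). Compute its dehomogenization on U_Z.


f(x, y) = 2*x**3 - x**2*y + x**2 + x*y**2 - 2*x*y + 2*x + 2*y**3 - 2*y**2 + 3*y + 3

On U_Z we set Z = 1. Each monomial c·X^i·Y^j·Z^k in F becomes c·x^i·y^j·1^k = c·x^i·y^j.
Substituting Z = 1: F(X, Y, 1) = 2*x**3 - x**2*y + x**2 + x*y**2 - 2*x*y + 2*x + 2*y**3 - 2*y**2 + 3*y + 3.
Note: deg(f) ≤ deg(F) = 3; strict inequality happens when F is divisible by Z (lost terms).


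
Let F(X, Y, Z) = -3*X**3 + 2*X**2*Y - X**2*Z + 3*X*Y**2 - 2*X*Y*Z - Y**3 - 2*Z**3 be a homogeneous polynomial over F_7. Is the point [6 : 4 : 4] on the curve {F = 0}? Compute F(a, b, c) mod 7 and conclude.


F(6,4,4) ≡ 2 (mod 7); P is NOT on the curve.

Evaluate F(6, 4, 4) term-by-term (mod 7).
  -3*X**3 ↦ -3·216·1·1 = -648
  2*X**2*Y ↦ 2·36·4·1 = 288
  -X**2*Z ↦ -1·36·1·4 = -144
  3*X*Y**2 ↦ 3·6·16·1 = 288
  -2*X*Y*Z ↦ -2·6·4·4 = -192
  -Y**3 ↦ -1·1·64·1 = -64
  -2*Z**3 ↦ -2·1·1·64 = -128
Sum: F(6, 4, 4) = (-648) + (288) + (-144) + (288) + (-192) + (-64) + (-128) = -600.
Reducing mod 7: -600 ≡ 2 (mod 7).
Since F(a, b, c) ≡ 2 ≠ 0 (mod 7), P does NOT lie on the curve.


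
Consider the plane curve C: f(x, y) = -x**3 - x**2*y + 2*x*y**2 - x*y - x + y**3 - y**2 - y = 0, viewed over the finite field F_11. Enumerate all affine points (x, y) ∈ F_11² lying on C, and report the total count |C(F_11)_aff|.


Affine F_11-points: {(0, 0), (0, 4), (0, 8), (1, 4), (1, 8), (1, 9), (2, 8), (6, 1), (6, 4), (6, 6), (7, 7), (8, 5)}; count = 12.

For each of the 121 pairs (x, y) ∈ F_11², evaluate f(x, y) mod 11. Record the zeros.
  x = 0: [0↦0, 1↦10, 2↦2, 3↦4, 4↦0, 5↦7, 6↦9, 7↦1, 8↦0, 9↦1, 10↦10]  zeros at y ∈ {0, 4, 8}
  x = 1: [0↦9, 1↦8, 2↦4, 3↦3, 4↦0, 5↦1, 6↦1, 7↦6, 8↦0, 9↦0, 10↦1]  zeros at y ∈ {4, 8, 9}
  x = 2: [0↦1, 1↦9, 2↦7, 3↦1, 4↦8, 5↦1, 6↦8, 7↦2, 8↦0, 9↦8, 10↦10]  zeros at y ∈ {8}
  x = 3: [0↦3, 1↦7, 2↦5, 3↦3, 4↦7, 5↦1, 6↦2, 7↦5, 8↦5, 9↦8, 10↦9]  zeros at y ∈ ∅
  x = 4: [0↦9, 1↦7, 2↦3, 3↦3, 4↦2, 5↦6, 6↦10, 7↦9, 8↦9, 9↦5, 10↦3]  zeros at y ∈ ∅
  x = 5: [0↦2, 1↦3, 2↦6, 3↦6, 4↦9, 5↦10, 6↦4, 7↦8, 8↦6, 9↦4, 10↦8]  zeros at y ∈ ∅
  x = 6: [0↦9, 1↦0, 2↦8, 3↦6, 4↦0, 5↦7, 6↦0, 7↦7, 8↦1, 9↦10, 10↦7]  zeros at y ∈ {1, 4, 6}
  x = 7: [0↦2, 1↦3, 2↦3, 3↦8, 4↦2, 5↦2, 6↦3, 7↦0, 8↦10, 9↦6, 10↦5]  zeros at y ∈ {7}
  x = 8: [0↦8, 1↦6, 2↦7, 3↦6, 4↦9, 5↦0, 6↦7, 7↦3, 8↦5, 9↦8, 10↦7]  zeros at y ∈ {5}
  x = 9: [0↦10, 1↦3, 2↦3, 3↦5, 4↦4, 5↦6, 6↦6, 7↦10, 8↦2, 9↦10, 10↦7]  zeros at y ∈ ∅
  x = 10: [0↦2, 1↦10, 2↦7, 3↦10, 4↦3, 5↦3, 6↦5, 7↦4, 8↦6, 9↦6, 10↦10]  zeros at y ∈ ∅
Collecting zeros: affine points = {(0, 0), (0, 4), (0, 8), (1, 4), (1, 8), (1, 9), (2, 8), (6, 1), (6, 4), (6, 6), (7, 7), (8, 5)}.
Total count |C(F_11)_aff| = 12.
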